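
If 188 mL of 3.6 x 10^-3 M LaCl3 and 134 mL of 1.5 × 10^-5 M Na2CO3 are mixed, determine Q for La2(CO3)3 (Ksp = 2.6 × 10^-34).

Total volume = 188 + 134 = 322 mL.
[La^3+] = 3.6 x 10^-3 × (188/322) = 2.10 × 10^-3 M
[CO3^2-] = 1.5 x 10^-5 × (134/322) = 6.24 × 10^-6 M
La2(CO3)3(s) <=> 2 La^3+(aq) + 3 CO3^2-(aq), so Q = [La^3+]^2[CO3^2-]^3
Q = (2.10 × 10^-3)^2(6.24 × 10^-6)^3 = 1.1 × 10^-21
Q > Ksp, so La2(CO3)3 will precipitate.

Q = 1.1 × 10^-21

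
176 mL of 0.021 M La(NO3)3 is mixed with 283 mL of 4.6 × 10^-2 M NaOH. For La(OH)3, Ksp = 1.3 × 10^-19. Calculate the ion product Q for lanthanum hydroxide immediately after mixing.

Q = 1.8e-7

Total volume = 176 + 283 = 459 mL.
[La^3+] = 2.1 × 10^-2 × (176/459) = 8.05 × 10^-3 M
[OH^-] = 4.6 × 10^-2 × (283/459) = 2.84 × 10^-2 M
La(OH)3(s) <=> La^3+(aq) + 3 OH^-(aq), so Q = [La^3+][OH^-]^3
Q = (8.05 × 10^-3)(2.84 × 10^-2)^3 = 1.8 × 10^-7
Q > Ksp, so La(OH)3 will precipitate.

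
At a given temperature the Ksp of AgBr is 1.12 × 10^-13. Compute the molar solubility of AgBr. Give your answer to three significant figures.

s ≈ 3.35 × 10^-7 M

AgBr(s) <=> Ag^+(aq) + Br^-(aq)
Ksp = [Ag^+][Br^-]
Let s = molar solubility. Then [Ag^+] = s and [Br^-] = s.
Ksp = (s)(s) = s^2
s = (1.12 × 10^-13)^(1/2) = 3.35 × 10^-7 M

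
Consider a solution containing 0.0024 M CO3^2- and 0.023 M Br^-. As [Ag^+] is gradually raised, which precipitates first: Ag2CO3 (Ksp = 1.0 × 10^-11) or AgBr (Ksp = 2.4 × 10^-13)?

AgBr

Each salt begins to precipitate when Q = Ksp, i.e. when [Ag^+] reaches its threshold.
For Ag2CO3: 1.0 × 10^-11 = 0.0024 × [Ag^+]^2  ⇒  [Ag^+] = 6.5 × 10^-5 M.
For AgBr: 2.4 × 10^-13 = 0.023 × [Ag^+]  ⇒  [Ag^+] = 1.0 × 10^-11 M.
The salt with the lower threshold [Ag^+] precipitates first: AgBr.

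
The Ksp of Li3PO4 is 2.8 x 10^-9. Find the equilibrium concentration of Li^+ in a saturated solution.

Li3PO4(s) ⇌ 3 Li^+(aq) + PO4^3-(aq)
Ksp = [Li^+]^3[PO4^3-]
If s mol/L of Li3PO4 dissolves, [Li^+] = 3s and [PO4^3-] = s.
Ksp = (3s)^3s = 27s^4
s = (2.8 x 10^-9 / 27)^(1/4) = 3.19 x 10^-3 M
[Li^+] = 3s = 9.6 × 10^-3 M

9.6 x 10^-3 M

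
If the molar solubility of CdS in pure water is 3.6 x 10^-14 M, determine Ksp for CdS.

1.3 x 10^-27

CdS(s) <=> Cd^2+ + S^2-
If s mol/L of CdS dissolves, [Cd^2+] = s and [S^2-] = s.
Ksp = [Cd^2+][S^2-]
Ksp = s × s = s^2
With s = 3.6 x 10^-14: Ksp = 1.3 × 10^-27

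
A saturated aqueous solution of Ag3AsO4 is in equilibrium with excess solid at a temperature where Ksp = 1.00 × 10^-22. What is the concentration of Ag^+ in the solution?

Ag3AsO4(s) ⇌ 3 Ag^+(aq) + AsO4^3-(aq)
Ksp = [Ag^+]^3[AsO4^3-]
Let s = molar solubility. Then [Ag^+] = 3s and [AsO4^3-] = s.
Substituting: Ksp = (3s)^3s = 27s^4
Solving, s = (1.00 × 10^-22/27)^(1/4) = 1.387 x 10^-6 M
[Ag^+] = 3s = 4.16 x 10^-6 M

4.16 x 10^-6 M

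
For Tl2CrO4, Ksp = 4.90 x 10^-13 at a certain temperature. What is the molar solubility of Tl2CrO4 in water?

s ≈ 4.97 × 10^-5 M

Tl2CrO4(s) ⇌ 2 Tl^+ + CrO4^2-
Ksp = [Tl^+]^2[CrO4^2-]
If s mol/L of Tl2CrO4 dissolves, [Tl^+] = 2s and [CrO4^2-] = s.
Substituting: Ksp = (2s)^2s = 4s^3
s = (4.90 x 10^-13 / 4)^(1/3) = 4.97 × 10^-5 M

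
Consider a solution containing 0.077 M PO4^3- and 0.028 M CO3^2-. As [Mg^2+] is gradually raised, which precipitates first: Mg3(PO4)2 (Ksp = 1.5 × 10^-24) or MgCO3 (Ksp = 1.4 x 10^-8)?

Precipitation of each salt starts when its ion product equals its Ksp.
For Mg3(PO4)2: 1.5 × 10^-24 = (0.077)^2 × [Mg^2+]^3  ⇒  [Mg^2+] = 6.3 × 10^-8 M.
For MgCO3: 1.4 x 10^-8 = 0.028 × [Mg^2+]  ⇒  [Mg^2+] = 5.0 × 10^-7 M.
The salt with the lower threshold [Mg^2+] precipitates first: Mg3(PO4)2.

Mg3(PO4)2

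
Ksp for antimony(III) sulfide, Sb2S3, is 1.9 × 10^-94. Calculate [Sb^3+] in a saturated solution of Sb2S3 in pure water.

[Sb^3+] = 1.4 × 10^-19 M

Sb2S3(s) ⇌ 2 Sb^3+(aq) + 3 S^2-(aq)
Ksp = [Sb^3+]^2[S^2-]^3
With molar solubility s: [Sb^3+] = 2s, [S^2-] = 3s.
So Ksp = (2s)^2 × (3s)^3 = 108s^5
s^5 = 1.9 × 10^-94 / 108, so s = 7.06 × 10^-20 M
[Sb^3+] = 2s = 1.4 x 10^-19 M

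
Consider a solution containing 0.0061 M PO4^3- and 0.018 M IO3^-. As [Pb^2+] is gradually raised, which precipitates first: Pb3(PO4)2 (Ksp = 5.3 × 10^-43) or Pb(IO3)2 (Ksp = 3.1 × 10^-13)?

Pb3(PO4)2

Precipitation of each salt starts when its ion product equals its Ksp.
For Pb3(PO4)2: 5.3 × 10^-43 = (0.0061)^2 × [Pb^2+]^3  ⇒  [Pb^2+] = 2.4 × 10^-13 M.
For Pb(IO3)2: 3.1 × 10^-13 = (0.018)^2 × [Pb^2+]  ⇒  [Pb^2+] = 9.6 x 10^-10 M.
The salt with the lower threshold [Pb^2+] precipitates first: Pb3(PO4)2.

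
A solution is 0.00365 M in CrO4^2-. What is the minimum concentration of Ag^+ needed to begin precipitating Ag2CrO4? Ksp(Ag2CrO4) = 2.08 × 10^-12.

2.39e-5 M

Ag2CrO4(s) ⇌ 2 Ag^+ + CrO4^2-
Ksp = [Ag^+]^2[CrO4^2-]
Precipitation begins when Q = Ksp. With [CrO4^2-] = 0.00365 M:
2.08 × 10^-12 = (0.00365) × [Ag^+]^2
[Ag^+] = (2.08 × 10^-12 / 3.65 × 10^-3)^(1/2) = 2.39 x 10^-5 M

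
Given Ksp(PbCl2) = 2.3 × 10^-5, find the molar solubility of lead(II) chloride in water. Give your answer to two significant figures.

PbCl2(s) ⇌ Pb^2+ + 2 Cl^-
Ksp = [Pb^2+][Cl^-]^2
If s mol/L of PbCl2 dissolves, [Pb^2+] = s and [Cl^-] = 2s.
Ksp = s(2s)^2 = 4s^3
s = (2.3 × 10^-5 / 4)^(1/3) = 1.8 × 10^-2 M

s ≈ 1.8 × 10^-2 M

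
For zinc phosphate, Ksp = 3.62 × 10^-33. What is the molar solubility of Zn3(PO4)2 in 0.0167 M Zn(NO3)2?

s ≈ 1.39 × 10^-14 M

Zn3(PO4)2(s) ⇌ 3 Zn^2+ + 2 PO4^3-
Ksp = [Zn^2+]^3[PO4^3-]^2
Let s = moles of Zn3(PO4)2 that dissolve per litre. [Zn^2+] = 0.0167 + 3s ≈ 0.0167, [PO4^3-] = 2s (Ksp is small, so little additional dissolves).
Ksp ≈ (0.0167)^3 × (2s)^2
s = 1.39 × 10^-14 M
Check: 3s = 4.2 × 10^-14 ≪ 0.0167, so the approximation is valid.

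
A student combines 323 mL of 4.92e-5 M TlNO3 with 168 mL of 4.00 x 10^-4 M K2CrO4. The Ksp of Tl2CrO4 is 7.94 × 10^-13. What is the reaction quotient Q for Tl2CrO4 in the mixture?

Q = 1.43 × 10^-13

Total volume = 323 + 168 = 491 mL.
[Tl^+] = 4.92 × 10^-5 × (323/491) = 3.237 × 10^-5 M
[CrO4^2-] = 4.00 × 10^-4 × (168/491) = 1.369 × 10^-4 M
Tl2CrO4(s) ⇌ 2 Tl^+ + CrO4^2-, so Q = [Tl^+]^2[CrO4^2-]
Q = (3.237 x 10^-5)^2(1.369 × 10^-4) = 1.43 × 10^-13
Q < Ksp, so no precipitate of Tl2CrO4 forms.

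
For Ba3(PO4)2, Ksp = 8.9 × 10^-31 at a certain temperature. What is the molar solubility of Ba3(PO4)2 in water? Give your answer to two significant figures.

3.8 × 10^-7 M

Ba3(PO4)2(s) <=> 3 Ba^2+ + 2 PO4^3-
Ksp = [Ba^2+]^3[PO4^3-]^2
Let s = molar solubility. Then [Ba^2+] = 3s and [PO4^3-] = 2s.
Ksp = (3s)^3(2s)^2 = 108s^5
s^5 = 8.9 × 10^-31 / 108, so s = 3.8 x 10^-7 M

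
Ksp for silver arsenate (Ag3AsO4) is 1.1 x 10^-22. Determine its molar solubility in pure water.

Ag3AsO4(s) <=> 3 Ag^+ + AsO4^3-
Ksp = [Ag^+]^3[AsO4^3-]
Let s = molar solubility. Then [Ag^+] = 3s and [AsO4^3-] = s.
So Ksp = (3s)^3 × s = 27s^4
s^4 = 1.1 x 10^-22 / 27, so s = 1.4 × 10^-6 M

1.4e-6 M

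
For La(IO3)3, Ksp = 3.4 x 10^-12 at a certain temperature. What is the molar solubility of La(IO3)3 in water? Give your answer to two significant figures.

s = 6.0 × 10^-4 M

La(IO3)3(s) <=> La^3+ + 3 IO3^-
Ksp = [La^3+][IO3^-]^3
For each mole of La(IO3)3 that dissolves: [La^3+] = s, [IO3^-] = 3s.
Substituting: Ksp = s(3s)^3 = 27s^4
Solving, s = (3.4 x 10^-12/27)^(1/4) = 6.0 × 10^-4 M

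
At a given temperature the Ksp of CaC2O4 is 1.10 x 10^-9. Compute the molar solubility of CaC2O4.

CaC2O4(s) <=> Ca^2+ + C2O4^2-
Ksp = [Ca^2+][C2O4^2-]
For each mole of CaC2O4 that dissolves: [Ca^2+] = s, [C2O4^2-] = s.
Ksp = (s)(s) = s^2
s = (1.10 x 10^-9)^(1/2) = 3.32 × 10^-5 M

s ≈ 3.32 × 10^-5 M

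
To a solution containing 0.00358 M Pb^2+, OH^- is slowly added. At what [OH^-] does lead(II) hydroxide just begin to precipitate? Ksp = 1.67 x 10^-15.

Pb(OH)2(s) ⇌ Pb^2+(aq) + 2 OH^-(aq)
Ksp = [Pb^2+][OH^-]^2
Precipitation begins when Q = Ksp. With [Pb^2+] = 0.00358 M:
1.67 x 10^-15 = (0.00358) × [OH^-]^2
[OH^-] = (1.67 x 10^-15 / 3.58 x 10^-3)^(1/2) = 6.83 × 10^-7 M

[OH^-] ≈ 6.83 × 10^-7 M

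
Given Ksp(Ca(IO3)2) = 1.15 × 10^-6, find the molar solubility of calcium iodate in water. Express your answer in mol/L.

s = 6.60e-3 M

Ca(IO3)2(s) <=> Ca^2+(aq) + 2 IO3^-(aq)
Ksp = [Ca^2+][IO3^-]^2
For each mole of Ca(IO3)2 that dissolves: [Ca^2+] = s, [IO3^-] = 2s.
So Ksp = s × (2s)^2 = 4s^3
Solving, s = (1.15 × 10^-6/4)^(1/3) = 6.60 × 10^-3 M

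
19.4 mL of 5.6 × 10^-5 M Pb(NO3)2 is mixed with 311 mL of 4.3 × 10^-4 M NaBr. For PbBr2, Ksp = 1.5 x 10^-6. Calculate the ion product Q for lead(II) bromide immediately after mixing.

Total volume = 19.4 + 311 = 330.4 mL.
[Pb^2+] = 5.6 x 10^-5 × (19.4/330.4) = 3.29 x 10^-6 M
[Br^-] = 4.3 × 10^-4 × (311/330.4) = 4.05 × 10^-4 M
PbBr2(s) ⇌ Pb^2+ + 2 Br^-, so Q = [Pb^2+][Br^-]^2
Q = (3.29 x 10^-6)(4.05 x 10^-4)^2 = 5.4 × 10^-13
Q < Ksp, so no precipitate of PbBr2 forms.

Q ≈ 5.4 × 10^-13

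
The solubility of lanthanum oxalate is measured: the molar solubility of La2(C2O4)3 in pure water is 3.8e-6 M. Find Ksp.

8.6 x 10^-26

La2(C2O4)3(s) ⇌ 2 La^3+(aq) + 3 C2O4^2-(aq)
For each mole of La2(C2O4)3 that dissolves: [La^3+] = 2s, [C2O4^2-] = 3s.
Ksp = [La^3+]^2[C2O4^2-]^3
Ksp = (2s)^2(3s)^3 = 108s^5
Ksp = 108 × (3.8 × 10^-6)^5 = 8.6 x 10^-26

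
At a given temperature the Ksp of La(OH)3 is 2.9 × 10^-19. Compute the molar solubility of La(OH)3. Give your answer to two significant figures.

s ≈ 1.0 x 10^-5 M

La(OH)3(s) <=> La^3+(aq) + 3 OH^-(aq)
Ksp = [La^3+][OH^-]^3
With molar solubility s: [La^3+] = s, [OH^-] = 3s.
So Ksp = s × (3s)^3 = 27s^4
s = (2.9 × 10^-19 / 27)^(1/4) = 1.0 × 10^-5 M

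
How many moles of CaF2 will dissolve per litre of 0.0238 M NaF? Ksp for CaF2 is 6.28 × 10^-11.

CaF2(s) ⇌ Ca^2+(aq) + 2 F^-(aq)
Ksp = [Ca^2+][F^-]^2
Let s be the molar solubility in this solution. [Ca^2+] = s, [F^-] = 0.0238 + 2s ≈ 0.0238 (common-ion effect: F^- is already 0.0238 M).
Ksp ≈ s × (0.0238)^2
s = 1.11 × 10^-7 M
Check: 2s = 2.2 × 10^-7 ≪ 0.0238, so the approximation is valid.

1.11 × 10^-7 M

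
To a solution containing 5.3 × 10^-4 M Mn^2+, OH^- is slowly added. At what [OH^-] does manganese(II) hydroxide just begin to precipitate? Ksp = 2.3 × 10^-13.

2.1 x 10^-5 M

Mn(OH)2(s) ⇌ Mn^2+ + 2 OH^-
Ksp = [Mn^2+][OH^-]^2
Precipitation begins when Q = Ksp. With [Mn^2+] = 5.3 × 10^-4 M:
2.3 × 10^-13 = (5.3 × 10^-4) × [OH^-]^2
[OH^-] = (2.3 × 10^-13 / 5.3 × 10^-4)^(1/2) = 2.1 x 10^-5 M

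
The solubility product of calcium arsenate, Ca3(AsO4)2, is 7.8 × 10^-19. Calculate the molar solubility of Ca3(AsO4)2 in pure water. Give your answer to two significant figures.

Ca3(AsO4)2(s) ⇌ 3 Ca^2+ + 2 AsO4^3-
Ksp = [Ca^2+]^3[AsO4^3-]^2
Let s = molar solubility. Then [Ca^2+] = 3s and [AsO4^3-] = 2s.
Ksp = (3s)^3(2s)^2 = 108s^5
Solving, s = (7.8 × 10^-19/108)^(1/5) = 9.4 x 10^-5 M

9.4e-5 M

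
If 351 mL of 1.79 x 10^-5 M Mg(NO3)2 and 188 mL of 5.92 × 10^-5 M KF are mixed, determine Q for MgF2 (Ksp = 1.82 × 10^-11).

Total volume = 351 + 188 = 539 mL.
[Mg^2+] = 1.79 x 10^-5 × (351/539) = 1.166 × 10^-5 M
[F^-] = 5.92 × 10^-5 × (188/539) = 2.065 x 10^-5 M
MgF2(s) ⇌ Mg^2+(aq) + 2 F^-(aq), so Q = [Mg^2+][F^-]^2
Q = (1.166 x 10^-5)(2.065 × 10^-5)^2 = 4.97 x 10^-15
Q < Ksp, so no precipitate of MgF2 forms.

Q = 4.97 x 10^-15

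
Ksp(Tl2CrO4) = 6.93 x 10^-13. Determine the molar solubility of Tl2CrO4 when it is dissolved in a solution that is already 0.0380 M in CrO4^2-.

Tl2CrO4(s) ⇌ 2 Tl^+(aq) + CrO4^2-(aq)
Ksp = [Tl^+]^2[CrO4^2-]
Let s = moles of Tl2CrO4 that dissolve per litre. [Tl^+] = 2s, [CrO4^2-] = 0.0380 + s ≈ 0.0380 (since the CrO4^2- already present dominates).
Ksp ≈ (2s)^2 × 0.0380
s = 2.14 x 10^-6 M
Check: s = 2.1 × 10^-6 ≪ 0.0380, so the approximation is valid.

2.14 × 10^-6 M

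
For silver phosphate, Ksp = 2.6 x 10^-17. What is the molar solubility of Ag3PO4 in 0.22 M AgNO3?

Ag3PO4(s) <=> 3 Ag^+(aq) + PO4^3-(aq)
Ksp = [Ag^+]^3[PO4^3-]
Let s = moles of Ag3PO4 that dissolve per litre. [Ag^+] = 0.22 + 3s ≈ 0.22, [PO4^3-] = s (Ksp is small, so little additional dissolves).
Ksp ≈ (0.22)^3 × s
s = 2.4 × 10^-15 M
Check: 3s = 7.3 × 10^-15 ≪ 0.22, so the approximation is valid.

2.4 x 10^-15 M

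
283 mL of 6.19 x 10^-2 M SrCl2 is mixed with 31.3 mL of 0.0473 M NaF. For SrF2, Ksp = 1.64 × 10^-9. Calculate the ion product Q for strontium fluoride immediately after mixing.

Q ≈ 1.24 × 10^-6

Total volume = 283 + 31.3 = 314.3 mL.
[Sr^2+] = 6.19 × 10^-2 × (283/314.3) = 5.574 × 10^-2 M
[F^-] = 4.73 x 10^-2 × (31.3/314.3) = 4.710 × 10^-3 M
SrF2(s) ⇌ Sr^2+(aq) + 2 F^-(aq), so Q = [Sr^2+][F^-]^2
Q = (5.574 × 10^-2)(4.710 x 10^-3)^2 = 1.24 × 10^-6
Q > Ksp, so SrF2 will precipitate.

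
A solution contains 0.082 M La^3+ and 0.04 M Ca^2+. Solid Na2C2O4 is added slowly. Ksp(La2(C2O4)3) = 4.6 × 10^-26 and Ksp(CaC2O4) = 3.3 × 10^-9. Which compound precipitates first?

Each salt begins to precipitate when Q = Ksp, i.e. when [C2O4^2-] reaches its threshold.
For La2(C2O4)3: 4.6 × 10^-26 = (0.082)^2 × [C2O4^2-]^3  ⇒  [C2O4^2-] = 1.9 × 10^-8 M.
For CaC2O4: 3.3 × 10^-9 = 0.04 × [C2O4^2-]  ⇒  [C2O4^2-] = 8.3 x 10^-8 M.
The salt with the lower threshold [C2O4^2-] precipitates first: La2(C2O4)3.

La2(C2O4)3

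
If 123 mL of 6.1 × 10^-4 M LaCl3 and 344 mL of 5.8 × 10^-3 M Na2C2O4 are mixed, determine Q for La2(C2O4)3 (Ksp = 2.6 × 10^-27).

Q = 2.0 x 10^-15

Total volume = 123 + 344 = 467 mL.
[La^3+] = 6.1 × 10^-4 × (123/467) = 1.61 × 10^-4 M
[C2O4^2-] = 5.8 × 10^-3 × (344/467) = 4.27 × 10^-3 M
La2(C2O4)3(s) <=> 2 La^3+(aq) + 3 C2O4^2-(aq), so Q = [La^3+]^2[C2O4^2-]^3
Q = (1.61 × 10^-4)^2(4.27 × 10^-3)^3 = 2.0 × 10^-15
Q > Ksp, so La2(C2O4)3 will precipitate.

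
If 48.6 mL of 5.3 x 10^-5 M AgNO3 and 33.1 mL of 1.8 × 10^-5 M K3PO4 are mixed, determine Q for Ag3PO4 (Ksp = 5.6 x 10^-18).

Total volume = 48.6 + 33.1 = 81.7 mL.
[Ag^+] = 5.3 × 10^-5 × (48.6/81.7) = 3.15 × 10^-5 M
[PO4^3-] = 1.8 × 10^-5 × (33.1/81.7) = 7.29 × 10^-6 M
Ag3PO4(s) ⇌ 3 Ag^+(aq) + PO4^3-(aq), so Q = [Ag^+]^3[PO4^3-]
Q = (3.15 × 10^-5)^3(7.29 x 10^-6) = 2.3 x 10^-19
Q < Ksp, so no precipitate of Ag3PO4 forms.

2.3e-19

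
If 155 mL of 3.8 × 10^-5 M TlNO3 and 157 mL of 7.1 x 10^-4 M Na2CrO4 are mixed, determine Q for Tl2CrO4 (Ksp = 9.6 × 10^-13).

Total volume = 155 + 157 = 312 mL.
[Tl^+] = 3.8 × 10^-5 × (155/312) = 1.89 × 10^-5 M
[CrO4^2-] = 7.1 x 10^-4 × (157/312) = 3.57 x 10^-4 M
Tl2CrO4(s) <=> 2 Tl^+(aq) + CrO4^2-(aq), so Q = [Tl^+]^2[CrO4^2-]
Q = (1.89 × 10^-5)^2(3.57 × 10^-4) = 1.3 × 10^-13
Q < Ksp, so no precipitate of Tl2CrO4 forms.

1.3 × 10^-13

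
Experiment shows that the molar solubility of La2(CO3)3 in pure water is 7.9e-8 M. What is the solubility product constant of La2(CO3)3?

Ksp = 3.3e-34

La2(CO3)3(s) ⇌ 2 La^3+ + 3 CO3^2-
Let s = molar solubility. Then [La^3+] = 2s and [CO3^2-] = 3s.
Ksp = [La^3+]^2[CO3^2-]^3
So Ksp = (2s)^2 × (3s)^3 = 108s^5
Ksp = 108 × (7.9 × 10^-8)^5 = 3.3 × 10^-34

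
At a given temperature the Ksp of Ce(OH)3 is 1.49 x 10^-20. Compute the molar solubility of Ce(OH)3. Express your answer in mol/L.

s ≈ 4.85e-6 M

Ce(OH)3(s) ⇌ Ce^3+(aq) + 3 OH^-(aq)
Ksp = [Ce^3+][OH^-]^3
For each mole of Ce(OH)3 that dissolves: [Ce^3+] = s, [OH^-] = 3s.
Substituting: Ksp = s(3s)^3 = 27s^4
Solving, s = (1.49 x 10^-20/27)^(1/4) = 4.85 x 10^-6 M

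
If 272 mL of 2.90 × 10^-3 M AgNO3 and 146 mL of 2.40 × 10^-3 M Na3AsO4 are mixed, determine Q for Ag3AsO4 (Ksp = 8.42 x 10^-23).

Total volume = 272 + 146 = 418 mL.
[Ag^+] = 2.90 x 10^-3 × (272/418) = 1.887 × 10^-3 M
[AsO4^3-] = 2.40 × 10^-3 × (146/418) = 8.383 × 10^-4 M
Ag3AsO4(s) <=> 3 Ag^+ + AsO4^3-, so Q = [Ag^+]^3[AsO4^3-]
Q = (1.887 × 10^-3)^3(8.383 × 10^-4) = 5.63 x 10^-12
Q > Ksp, so Ag3AsO4 will precipitate.

5.63 × 10^-12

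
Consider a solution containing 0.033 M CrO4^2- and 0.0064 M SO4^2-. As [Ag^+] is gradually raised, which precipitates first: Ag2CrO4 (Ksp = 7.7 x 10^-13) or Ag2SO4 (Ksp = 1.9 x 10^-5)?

Each salt begins to precipitate when Q = Ksp, i.e. when [Ag^+] reaches its threshold.
For Ag2CrO4: 7.7 x 10^-13 = 0.033 × [Ag^+]^2  ⇒  [Ag^+] = 4.8 × 10^-6 M.
For Ag2SO4: 1.9 x 10^-5 = 0.0064 × [Ag^+]^2  ⇒  [Ag^+] = 5.4 × 10^-2 M.
The salt with the lower threshold [Ag^+] precipitates first: Ag2CrO4.

Ag2CrO4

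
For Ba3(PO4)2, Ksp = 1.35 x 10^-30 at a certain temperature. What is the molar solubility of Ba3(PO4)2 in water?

Ba3(PO4)2(s) <=> 3 Ba^2+ + 2 PO4^3-
Ksp = [Ba^2+]^3[PO4^3-]^2
For each mole of Ba3(PO4)2 that dissolves: [Ba^2+] = 3s, [PO4^3-] = 2s.
Ksp = (3s)^3(2s)^2 = 108s^5
Solving, s = (1.35 x 10^-30/108)^(1/5) = 4.16 x 10^-7 M

4.16 × 10^-7 M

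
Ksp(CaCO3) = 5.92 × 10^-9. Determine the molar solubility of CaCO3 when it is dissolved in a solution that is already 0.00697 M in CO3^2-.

s = 8.49 × 10^-7 M

CaCO3(s) ⇌ Ca^2+(aq) + CO3^2-(aq)
Ksp = [Ca^2+][CO3^2-]
Let s be the molar solubility in this solution. [Ca^2+] = s, [CO3^2-] = 0.00697 + s ≈ 0.00697 (Ksp is small, so little additional dissolves).
Ksp ≈ s × 0.00697
s = 8.49 × 10^-7 M
Check: s = 8.5 × 10^-7 ≪ 0.00697, so the approximation is valid.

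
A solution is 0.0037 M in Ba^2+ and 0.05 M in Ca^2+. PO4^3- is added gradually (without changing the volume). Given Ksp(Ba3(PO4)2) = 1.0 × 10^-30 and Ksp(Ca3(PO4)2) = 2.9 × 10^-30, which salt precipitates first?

Ca3(PO4)2

Precipitation of each salt starts when its ion product equals its Ksp.
For Ba3(PO4)2: 1.0 × 10^-30 = (0.0037)^3 × [PO4^3-]^2  ⇒  [PO4^3-] = 4.4 x 10^-12 M.
For Ca3(PO4)2: 2.9 × 10^-30 = (0.05)^3 × [PO4^3-]^2  ⇒  [PO4^3-] = 1.5 × 10^-13 M.
The salt with the lower threshold [PO4^3-] precipitates first: Ca3(PO4)2.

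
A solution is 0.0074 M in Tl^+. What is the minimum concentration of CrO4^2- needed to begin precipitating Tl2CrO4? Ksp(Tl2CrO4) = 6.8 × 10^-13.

[CrO4^2-] ≈ 1.2 × 10^-8 M

Tl2CrO4(s) ⇌ 2 Tl^+(aq) + CrO4^2-(aq)
Ksp = [Tl^+]^2[CrO4^2-]
Precipitation begins when Q = Ksp. With [Tl^+] = 0.0074 M:
6.8 × 10^-13 = (0.0074)^2 × [CrO4^2-]
[CrO4^2-] = (6.8 × 10^-13 / 5.48 × 10^-5) = 1.2 × 10^-8 M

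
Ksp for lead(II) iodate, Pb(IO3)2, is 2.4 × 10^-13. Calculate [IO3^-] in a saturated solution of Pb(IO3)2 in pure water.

Pb(IO3)2(s) ⇌ Pb^2+(aq) + 2 IO3^-(aq)
Ksp = [Pb^2+][IO3^-]^2
With molar solubility s: [Pb^2+] = s, [IO3^-] = 2s.
So Ksp = s × (2s)^2 = 4s^3
s = (2.4 × 10^-13 / 4)^(1/3) = 3.91 x 10^-5 M
[IO3^-] = 2s = 7.8 × 10^-5 M

[IO3^-] = 7.8e-5 M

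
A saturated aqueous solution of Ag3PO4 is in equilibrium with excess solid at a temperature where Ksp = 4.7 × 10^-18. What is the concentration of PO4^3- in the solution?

Ag3PO4(s) ⇌ 3 Ag^+ + PO4^3-
Ksp = [Ag^+]^3[PO4^3-]
For each mole of Ag3PO4 that dissolves: [Ag^+] = 3s, [PO4^3-] = s.
Ksp = (3s)^3s = 27s^4
s = (4.7 × 10^-18 / 27)^(1/4) = 2.04 x 10^-5 M
[PO4^3-] = s = 2.0 x 10^-5 M

2.0 × 10^-5 M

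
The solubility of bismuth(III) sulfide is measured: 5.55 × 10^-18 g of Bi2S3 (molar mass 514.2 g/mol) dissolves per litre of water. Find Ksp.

Ksp = 1.58 × 10^-98

Molar solubility s = (5.55 × 10^-18 g/L) / (514.2 g/mol) = 1.079 x 10^-20 M.
Bi2S3(s) <=> 2 Bi^3+ + 3 S^2-
If s mol/L of Bi2S3 dissolves, [Bi^3+] = 2s and [S^2-] = 3s.
Ksp = [Bi^3+]^2[S^2-]^3
Substituting: Ksp = (2s)^2(3s)^3 = 108s^5
With s = 1.079 x 10^-20: Ksp = 1.58 × 10^-98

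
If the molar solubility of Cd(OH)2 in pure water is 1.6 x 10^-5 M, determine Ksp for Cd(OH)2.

Cd(OH)2(s) ⇌ Cd^2+(aq) + 2 OH^-(aq)
Let s = molar solubility. Then [Cd^2+] = s and [OH^-] = 2s.
Ksp = [Cd^2+][OH^-]^2
Substituting: Ksp = s(2s)^2 = 4s^3
With s = 1.6 × 10^-5: Ksp = 1.6 × 10^-14

1.6 × 10^-14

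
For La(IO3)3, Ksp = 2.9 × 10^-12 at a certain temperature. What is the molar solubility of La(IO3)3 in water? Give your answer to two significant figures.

5.7 x 10^-4 M

La(IO3)3(s) ⇌ La^3+ + 3 IO3^-
Ksp = [La^3+][IO3^-]^3
Let s = molar solubility. Then [La^3+] = s and [IO3^-] = 3s.
So Ksp = s × (3s)^3 = 27s^4
Solving, s = (2.9 × 10^-12/27)^(1/4) = 5.7 x 10^-4 M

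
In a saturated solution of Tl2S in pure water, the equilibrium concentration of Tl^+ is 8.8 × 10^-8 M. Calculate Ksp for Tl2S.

Tl2S(s) <=> 2 Tl^+ + S^2-
Stoichiometry gives [S^2-] = (1/2)[Tl^+] = 4.40 × 10^-8 M.
Ksp = [Tl^+]^2[S^2-]
Ksp = (8.8 × 10^-8)^2 × 4.40 x 10^-8 = 3.4 × 10^-22

Ksp ≈ 3.4 × 10^-22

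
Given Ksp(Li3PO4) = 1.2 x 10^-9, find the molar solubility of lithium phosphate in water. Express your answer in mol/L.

s ≈ 2.6 x 10^-3 M

Li3PO4(s) ⇌ 3 Li^+(aq) + PO4^3-(aq)
Ksp = [Li^+]^3[PO4^3-]
Let s = molar solubility. Then [Li^+] = 3s and [PO4^3-] = s.
Substituting: Ksp = (3s)^3s = 27s^4
s^4 = 1.2 x 10^-9 / 27, so s = 2.6 × 10^-3 M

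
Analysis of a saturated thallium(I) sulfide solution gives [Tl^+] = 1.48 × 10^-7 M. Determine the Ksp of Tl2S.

Tl2S(s) <=> 2 Tl^+(aq) + S^2-(aq)
Stoichiometry gives [S^2-] = (1/2)[Tl^+] = 7.400 x 10^-8 M.
Ksp = [Tl^+]^2[S^2-]
Ksp = (1.48 x 10^-7)^2 × 7.400 x 10^-8 = 1.62 x 10^-21

Ksp = 1.62 × 10^-21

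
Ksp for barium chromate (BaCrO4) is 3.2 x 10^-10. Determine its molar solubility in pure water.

BaCrO4(s) ⇌ Ba^2+ + CrO4^2-
Ksp = [Ba^2+][CrO4^2-]
With molar solubility s: [Ba^2+] = s, [CrO4^2-] = s.
Ksp = s × s = s^2
s = √(3.2 x 10^-10) = 1.8 x 10^-5 M

s = 1.8e-5 M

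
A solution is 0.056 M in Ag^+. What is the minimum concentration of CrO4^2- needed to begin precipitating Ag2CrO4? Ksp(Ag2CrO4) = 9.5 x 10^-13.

[CrO4^2-] = 3.0 × 10^-10 M

Ag2CrO4(s) <=> 2 Ag^+ + CrO4^2-
Ksp = [Ag^+]^2[CrO4^2-]
Precipitation begins when Q = Ksp. With [Ag^+] = 0.056 M:
9.5 x 10^-13 = (0.056)^2 × [CrO4^2-]
[CrO4^2-] = (9.5 x 10^-13 / 3.14 x 10^-3) = 3.0 × 10^-10 M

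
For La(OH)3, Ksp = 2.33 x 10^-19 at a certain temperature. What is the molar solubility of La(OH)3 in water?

La(OH)3(s) ⇌ La^3+(aq) + 3 OH^-(aq)
Ksp = [La^3+][OH^-]^3
For each mole of La(OH)3 that dissolves: [La^3+] = s, [OH^-] = 3s.
So Ksp = s × (3s)^3 = 27s^4
s = (2.33 x 10^-19 / 27)^(1/4) = 9.64 x 10^-6 M

9.64e-6 M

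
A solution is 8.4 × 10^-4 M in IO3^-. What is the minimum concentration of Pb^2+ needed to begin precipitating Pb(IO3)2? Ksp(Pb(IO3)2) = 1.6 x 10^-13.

Pb(IO3)2(s) ⇌ Pb^2+ + 2 IO3^-
Ksp = [Pb^2+][IO3^-]^2
Precipitation begins when Q = Ksp. With [IO3^-] = 8.4 × 10^-4 M:
1.6 x 10^-13 = (8.4 × 10^-4)^2 × [Pb^2+]
[Pb^2+] = (1.6 x 10^-13 / 7.06 x 10^-7) = 2.3 × 10^-7 M

2.3 × 10^-7 M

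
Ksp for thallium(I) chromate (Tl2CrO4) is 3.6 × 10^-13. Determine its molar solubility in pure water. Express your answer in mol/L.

Tl2CrO4(s) ⇌ 2 Tl^+ + CrO4^2-
Ksp = [Tl^+]^2[CrO4^2-]
With molar solubility s: [Tl^+] = 2s, [CrO4^2-] = s.
Ksp = (2s)^2s = 4s^3
Solving, s = (3.6 × 10^-13/4)^(1/3) = 4.5 x 10^-5 M

s ≈ 4.5e-5 M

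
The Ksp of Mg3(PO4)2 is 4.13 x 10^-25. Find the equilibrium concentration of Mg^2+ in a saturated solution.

Mg3(PO4)2(s) ⇌ 3 Mg^2+(aq) + 2 PO4^3-(aq)
Ksp = [Mg^2+]^3[PO4^3-]^2
If s mol/L of Mg3(PO4)2 dissolves, [Mg^2+] = 3s and [PO4^3-] = 2s.
So Ksp = (3s)^3 × (2s)^2 = 108s^5
s = (4.13 x 10^-25 / 108)^(1/5) = 5.206 × 10^-6 M
[Mg^2+] = 3s = 1.56 × 10^-5 M

1.56 x 10^-5 M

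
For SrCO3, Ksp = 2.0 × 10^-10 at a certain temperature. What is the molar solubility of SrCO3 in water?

SrCO3(s) <=> Sr^2+ + CO3^2-
Ksp = [Sr^2+][CO3^2-]
If s mol/L of SrCO3 dissolves, [Sr^2+] = s and [CO3^2-] = s.
Ksp = (s)(s) = s^2
s = (2.0 × 10^-10)^(1/2) = 1.4 × 10^-5 M

s = 1.4 x 10^-5 M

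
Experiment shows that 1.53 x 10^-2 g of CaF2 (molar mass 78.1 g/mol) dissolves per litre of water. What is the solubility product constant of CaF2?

Molar solubility s = (1.53 x 10^-2 g/L) / (78.1 g/mol) = 1.959 × 10^-4 M.
CaF2(s) ⇌ Ca^2+ + 2 F^-
If s mol/L of CaF2 dissolves, [Ca^2+] = s and [F^-] = 2s.
Ksp = [Ca^2+][F^-]^2
So Ksp = s × (2s)^2 = 4s^3
With s = 1.959 × 10^-4: Ksp = 3.01 x 10^-11

3.01 × 10^-11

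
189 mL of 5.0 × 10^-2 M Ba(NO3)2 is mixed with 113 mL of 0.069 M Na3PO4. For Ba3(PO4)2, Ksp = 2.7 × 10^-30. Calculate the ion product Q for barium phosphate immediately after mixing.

Total volume = 189 + 113 = 302 mL.
[Ba^2+] = 5.0 × 10^-2 × (189/302) = 3.13 × 10^-2 M
[PO4^3-] = 6.9 × 10^-2 × (113/302) = 2.58 x 10^-2 M
Ba3(PO4)2(s) ⇌ 3 Ba^2+(aq) + 2 PO4^3-(aq), so Q = [Ba^2+]^3[PO4^3-]^2
Q = (3.13 × 10^-2)^3(2.58 × 10^-2)^2 = 2.0 × 10^-8
Q > Ksp, so Ba3(PO4)2 will precipitate.

Q = 2.0e-8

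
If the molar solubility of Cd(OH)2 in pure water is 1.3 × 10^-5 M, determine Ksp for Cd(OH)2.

Ksp = 8.8e-15

Cd(OH)2(s) ⇌ Cd^2+(aq) + 2 OH^-(aq)
For each mole of Cd(OH)2 that dissolves: [Cd^2+] = s, [OH^-] = 2s.
Ksp = [Cd^2+][OH^-]^2
So Ksp = s × (2s)^2 = 4s^3
With s = 1.3 × 10^-5: Ksp = 8.8 × 10^-15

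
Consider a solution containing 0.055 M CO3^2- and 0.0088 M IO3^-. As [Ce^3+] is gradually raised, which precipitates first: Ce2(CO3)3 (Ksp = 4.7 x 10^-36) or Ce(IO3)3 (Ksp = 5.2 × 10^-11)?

Ce2(CO3)3

Precipitation of each salt starts when its ion product equals its Ksp.
For Ce2(CO3)3: 4.7 x 10^-36 = (0.055)^3 × [Ce^3+]^2  ⇒  [Ce^3+] = 1.7 × 10^-16 M.
For Ce(IO3)3: 5.2 × 10^-11 = (0.0088)^3 × [Ce^3+]  ⇒  [Ce^3+] = 7.6 × 10^-5 M.
The salt with the lower threshold [Ce^3+] precipitates first: Ce2(CO3)3.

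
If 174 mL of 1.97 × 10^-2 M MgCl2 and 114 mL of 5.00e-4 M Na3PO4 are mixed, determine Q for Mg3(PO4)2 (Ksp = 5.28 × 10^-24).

Q ≈ 6.60 × 10^-14

Total volume = 174 + 114 = 288 mL.
[Mg^2+] = 1.97 x 10^-2 × (174/288) = 1.190 × 10^-2 M
[PO4^3-] = 5.00 × 10^-4 × (114/288) = 1.979 × 10^-4 M
Mg3(PO4)2(s) <=> 3 Mg^2+(aq) + 2 PO4^3-(aq), so Q = [Mg^2+]^3[PO4^3-]^2
Q = (1.190 × 10^-2)^3(1.979 × 10^-4)^2 = 6.60 x 10^-14
Q > Ksp, so Mg3(PO4)2 will precipitate.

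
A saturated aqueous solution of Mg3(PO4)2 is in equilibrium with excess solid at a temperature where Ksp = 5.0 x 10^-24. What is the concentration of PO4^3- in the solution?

Mg3(PO4)2(s) <=> 3 Mg^2+(aq) + 2 PO4^3-(aq)
Ksp = [Mg^2+]^3[PO4^3-]^2
Let s = molar solubility. Then [Mg^2+] = 3s and [PO4^3-] = 2s.
Ksp = (3s)^3(2s)^2 = 108s^5
Solving, s = (5.0 x 10^-24/108)^(1/5) = 8.57 × 10^-6 M
[PO4^3-] = 2s = 1.7 x 10^-5 M

[PO4^3-] ≈ 1.7e-5 M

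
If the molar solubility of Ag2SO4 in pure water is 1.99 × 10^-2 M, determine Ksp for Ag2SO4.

Ksp = 3.15 x 10^-5

Ag2SO4(s) <=> 2 Ag^+ + SO4^2-
Let s = molar solubility. Then [Ag^+] = 2s and [SO4^2-] = s.
Ksp = [Ag^+]^2[SO4^2-]
Substituting: Ksp = (2s)^2s = 4s^3
With s = 1.99 × 10^-2: Ksp = 3.15 × 10^-5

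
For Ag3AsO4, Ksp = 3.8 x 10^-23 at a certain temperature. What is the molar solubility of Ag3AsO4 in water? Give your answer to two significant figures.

Ag3AsO4(s) ⇌ 3 Ag^+(aq) + AsO4^3-(aq)
Ksp = [Ag^+]^3[AsO4^3-]
If s mol/L of Ag3AsO4 dissolves, [Ag^+] = 3s and [AsO4^3-] = s.
Ksp = (3s)^3s = 27s^4
Solving, s = (3.8 x 10^-23/27)^(1/4) = 1.1 × 10^-6 M

s ≈ 1.1e-6 M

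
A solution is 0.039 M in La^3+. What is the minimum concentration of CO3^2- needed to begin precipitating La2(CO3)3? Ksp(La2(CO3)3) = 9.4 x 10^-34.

La2(CO3)3(s) ⇌ 2 La^3+(aq) + 3 CO3^2-(aq)
Ksp = [La^3+]^2[CO3^2-]^3
Precipitation begins when Q = Ksp. With [La^3+] = 0.039 M:
9.4 x 10^-34 = (0.039)^2 × [CO3^2-]^3
[CO3^2-] = (9.4 x 10^-34 / 1.52 x 10^-3)^(1/3) = 8.5 × 10^-11 M

8.5 × 10^-11 M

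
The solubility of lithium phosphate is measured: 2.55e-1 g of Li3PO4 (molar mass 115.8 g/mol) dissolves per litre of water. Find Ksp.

Molar solubility s = (2.55 x 10^-1 g/L) / (115.8 g/mol) = 2.202 × 10^-3 M.
Li3PO4(s) ⇌ 3 Li^+(aq) + PO4^3-(aq)
For each mole of Li3PO4 that dissolves: [Li^+] = 3s, [PO4^3-] = s.
Ksp = [Li^+]^3[PO4^3-]
Ksp = (3s)^3s = 27s^4
With s = 2.202 x 10^-3: Ksp = 6.35 × 10^-10

Ksp ≈ 6.35 × 10^-10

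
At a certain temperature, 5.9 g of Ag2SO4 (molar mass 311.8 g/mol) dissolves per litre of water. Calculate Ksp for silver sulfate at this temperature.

Molar solubility s = (5.9 g/L) / (311.8 g/mol) = 1.89 × 10^-2 M.
Ag2SO4(s) ⇌ 2 Ag^+ + SO4^2-
For each mole of Ag2SO4 that dissolves: [Ag^+] = 2s, [SO4^2-] = s.
Ksp = [Ag^+]^2[SO4^2-]
So Ksp = (2s)^2 × s = 4s^3
With s = 1.89 × 10^-2: Ksp = 2.7 × 10^-5

Ksp ≈ 2.7 × 10^-5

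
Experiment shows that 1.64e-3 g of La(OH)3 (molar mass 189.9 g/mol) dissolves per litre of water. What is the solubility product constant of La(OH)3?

Ksp = 1.50 × 10^-19

Molar solubility s = (1.64 × 10^-3 g/L) / (189.9 g/mol) = 8.636 × 10^-6 M.
La(OH)3(s) ⇌ La^3+(aq) + 3 OH^-(aq)
If s mol/L of La(OH)3 dissolves, [La^3+] = s and [OH^-] = 3s.
Ksp = [La^3+][OH^-]^3
So Ksp = s × (3s)^3 = 27s^4
With s = 8.636 × 10^-6: Ksp = 1.50 x 10^-19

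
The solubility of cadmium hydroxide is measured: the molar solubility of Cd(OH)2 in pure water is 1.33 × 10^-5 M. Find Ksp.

9.41 × 10^-15

Cd(OH)2(s) ⇌ Cd^2+ + 2 OH^-
For each mole of Cd(OH)2 that dissolves: [Cd^2+] = s, [OH^-] = 2s.
Ksp = [Cd^2+][OH^-]^2
So Ksp = s × (2s)^2 = 4s^3
With s = 1.33 x 10^-5: Ksp = 9.41 x 10^-15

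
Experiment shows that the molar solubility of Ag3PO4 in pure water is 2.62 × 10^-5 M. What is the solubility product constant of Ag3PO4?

Ksp ≈ 1.27 × 10^-17

Ag3PO4(s) ⇌ 3 Ag^+(aq) + PO4^3-(aq)
If s mol/L of Ag3PO4 dissolves, [Ag^+] = 3s and [PO4^3-] = s.
Ksp = [Ag^+]^3[PO4^3-]
Substituting: Ksp = (3s)^3s = 27s^4
Ksp = 27 × (2.62 × 10^-5)^4 = 1.27 × 10^-17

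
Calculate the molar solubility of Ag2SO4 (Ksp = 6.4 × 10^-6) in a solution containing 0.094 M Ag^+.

Ag2SO4(s) ⇌ 2 Ag^+ + SO4^2-
Ksp = [Ag^+]^2[SO4^2-]
Let s be the molar solubility in this solution. [Ag^+] = 0.094 + 2s ≈ 0.094, [SO4^2-] = s (common-ion effect: Ag^+ is already 0.094 M).
Ksp ≈ (0.094)^2 × s
s = 7.2 × 10^-4 M
Check: 2s = 1.4 x 10^-3 ≪ 0.094, so the approximation is valid.

7.2 x 10^-4 M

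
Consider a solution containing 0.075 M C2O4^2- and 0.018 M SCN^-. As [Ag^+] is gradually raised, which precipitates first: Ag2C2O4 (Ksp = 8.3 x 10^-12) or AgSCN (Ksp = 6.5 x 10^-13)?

Each salt begins to precipitate when Q = Ksp, i.e. when [Ag^+] reaches its threshold.
For Ag2C2O4: 8.3 x 10^-12 = 0.075 × [Ag^+]^2  ⇒  [Ag^+] = 1.1 × 10^-5 M.
For AgSCN: 6.5 x 10^-13 = 0.018 × [Ag^+]  ⇒  [Ag^+] = 3.6 x 10^-11 M.
The salt with the lower threshold [Ag^+] precipitates first: AgSCN.

AgSCN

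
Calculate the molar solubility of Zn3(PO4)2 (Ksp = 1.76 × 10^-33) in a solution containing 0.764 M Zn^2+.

Zn3(PO4)2(s) ⇌ 3 Zn^2+(aq) + 2 PO4^3-(aq)
Ksp = [Zn^2+]^3[PO4^3-]^2
If s mol/L dissolves here, [Zn^2+] = 0.764 + 3s ≈ 0.764, [PO4^3-] = 2s (Ksp is small, so little additional dissolves).
Ksp ≈ (0.764)^3 × (2s)^2
s = 3.14 × 10^-17 M
Check: 3s = 9.4 x 10^-17 ≪ 0.764, so the approximation is valid.

3.14e-17 M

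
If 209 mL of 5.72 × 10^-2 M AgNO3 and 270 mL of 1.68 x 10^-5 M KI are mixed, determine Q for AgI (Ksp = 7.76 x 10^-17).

Q ≈ 2.36 × 10^-7

Total volume = 209 + 270 = 479 mL.
[Ag^+] = 5.72 x 10^-2 × (209/479) = 2.496 × 10^-2 M
[I^-] = 1.68 × 10^-5 × (270/479) = 9.470 x 10^-6 M
AgI(s) <=> Ag^+(aq) + I^-(aq), so Q = [Ag^+][I^-]
Q = (2.496 x 10^-2)(9.470 x 10^-6) = 2.36 × 10^-7
Q > Ksp, so AgI will precipitate.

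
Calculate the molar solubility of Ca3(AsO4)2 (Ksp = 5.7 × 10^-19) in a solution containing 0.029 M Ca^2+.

Ca3(AsO4)2(s) <=> 3 Ca^2+(aq) + 2 AsO4^3-(aq)
Ksp = [Ca^2+]^3[AsO4^3-]^2
Let s = moles of Ca3(AsO4)2 that dissolve per litre. [Ca^2+] = 0.029 + 3s ≈ 0.029, [AsO4^3-] = 2s (common-ion effect: Ca^2+ is already 0.029 M).
Ksp ≈ (0.029)^3 × (2s)^2
s = 7.6 x 10^-8 M
Check: 3s = 2.3 x 10^-7 ≪ 0.029, so the approximation is valid.

s = 7.6 × 10^-8 M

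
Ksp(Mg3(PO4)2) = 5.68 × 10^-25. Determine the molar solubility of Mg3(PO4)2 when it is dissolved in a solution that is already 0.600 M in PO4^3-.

Mg3(PO4)2(s) ⇌ 3 Mg^2+ + 2 PO4^3-
Ksp = [Mg^2+]^3[PO4^3-]^2
If s mol/L dissolves here, [Mg^2+] = 3s, [PO4^3-] = 0.600 + 2s ≈ 0.600 (common-ion effect: PO4^3- is already 0.600 M).
Ksp ≈ (3s)^3 × (0.600)^2
s = 3.88 × 10^-9 M
Check: 2s = 7.8 × 10^-9 ≪ 0.600, so the approximation is valid.

s = 3.88 × 10^-9 M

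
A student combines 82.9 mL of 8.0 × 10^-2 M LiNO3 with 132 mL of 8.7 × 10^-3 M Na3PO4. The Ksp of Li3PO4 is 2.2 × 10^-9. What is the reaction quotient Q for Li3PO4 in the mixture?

1.6 × 10^-7

Total volume = 82.9 + 132 = 214.9 mL.
[Li^+] = 8.0 × 10^-2 × (82.9/214.9) = 3.09 × 10^-2 M
[PO4^3-] = 8.7 x 10^-3 × (132/214.9) = 5.34 x 10^-3 M
Li3PO4(s) ⇌ 3 Li^+ + PO4^3-, so Q = [Li^+]^3[PO4^3-]
Q = (3.09 × 10^-2)^3(5.34 × 10^-3) = 1.6 × 10^-7
Q > Ksp, so Li3PO4 will precipitate.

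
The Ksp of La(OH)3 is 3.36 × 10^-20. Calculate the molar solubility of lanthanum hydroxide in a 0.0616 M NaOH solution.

La(OH)3(s) <=> La^3+(aq) + 3 OH^-(aq)
Ksp = [La^3+][OH^-]^3
If s mol/L dissolves here, [La^3+] = s, [OH^-] = 0.0616 + 3s ≈ 0.0616 (common-ion effect: OH^- is already 0.0616 M).
Ksp ≈ s × (0.0616)^3
s = 1.44 × 10^-16 M
Check: 3s = 4.3 × 10^-16 ≪ 0.0616, so the approximation is valid.

s ≈ 1.44 x 10^-16 M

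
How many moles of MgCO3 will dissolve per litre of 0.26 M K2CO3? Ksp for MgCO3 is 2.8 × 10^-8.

MgCO3(s) <=> Mg^2+ + CO3^2-
Ksp = [Mg^2+][CO3^2-]
Let s be the molar solubility in this solution. [Mg^2+] = s, [CO3^2-] = 0.26 + s ≈ 0.26 (Ksp is small, so little additional dissolves).
Ksp ≈ s × 0.26
s = 1.1 × 10^-7 M
Check: s = 1.1 x 10^-7 ≪ 0.26, so the approximation is valid.

s ≈ 1.1 x 10^-7 M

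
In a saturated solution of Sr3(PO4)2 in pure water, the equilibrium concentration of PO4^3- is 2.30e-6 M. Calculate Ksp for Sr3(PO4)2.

2.17e-28

Sr3(PO4)2(s) ⇌ 3 Sr^2+(aq) + 2 PO4^3-(aq)
Stoichiometry gives [Sr^2+] = (3/2)[PO4^3-] = 3.450 × 10^-6 M.
Ksp = [Sr^2+]^3[PO4^3-]^2
Ksp = (3.450 x 10^-6)^3 × (2.30 × 10^-6)^2 = 2.17 x 10^-28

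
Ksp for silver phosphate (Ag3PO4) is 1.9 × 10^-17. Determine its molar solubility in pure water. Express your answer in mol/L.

Ag3PO4(s) <=> 3 Ag^+ + PO4^3-
Ksp = [Ag^+]^3[PO4^3-]
If s mol/L of Ag3PO4 dissolves, [Ag^+] = 3s and [PO4^3-] = s.
Substituting: Ksp = (3s)^3s = 27s^4
s^4 = 1.9 × 10^-17 / 27, so s = 2.9 × 10^-5 M

2.9 × 10^-5 M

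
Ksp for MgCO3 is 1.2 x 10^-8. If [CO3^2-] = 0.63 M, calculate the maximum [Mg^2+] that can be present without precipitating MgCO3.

MgCO3(s) ⇌ Mg^2+ + CO3^2-
Ksp = [Mg^2+][CO3^2-]
Precipitation begins when Q = Ksp. With [CO3^2-] = 0.63 M:
1.2 x 10^-8 = (0.63) × [Mg^2+]
[Mg^2+] = (1.2 x 10^-8 / 6.3 x 10^-1) = 1.9 × 10^-8 M

[Mg^2+] ≈ 1.9 x 10^-8 M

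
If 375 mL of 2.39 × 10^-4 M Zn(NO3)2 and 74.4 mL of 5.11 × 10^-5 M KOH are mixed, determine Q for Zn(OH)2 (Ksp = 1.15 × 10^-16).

Total volume = 375 + 74.4 = 449.4 mL.
[Zn^2+] = 2.39 × 10^-4 × (375/449.4) = 1.994 x 10^-4 M
[OH^-] = 5.11 × 10^-5 × (74.4/449.4) = 8.460 × 10^-6 M
Zn(OH)2(s) ⇌ Zn^2+(aq) + 2 OH^-(aq), so Q = [Zn^2+][OH^-]^2
Q = (1.994 × 10^-4)(8.460 × 10^-6)^2 = 1.43 x 10^-14
Q > Ksp, so Zn(OH)2 will precipitate.

1.43e-14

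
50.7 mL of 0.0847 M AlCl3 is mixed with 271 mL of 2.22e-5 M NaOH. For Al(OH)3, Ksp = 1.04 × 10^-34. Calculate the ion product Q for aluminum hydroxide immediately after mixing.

8.73 x 10^-17

Total volume = 50.7 + 271 = 321.7 mL.
[Al^3+] = 8.47 × 10^-2 × (50.7/321.7) = 1.335 × 10^-2 M
[OH^-] = 2.22 × 10^-5 × (271/321.7) = 1.870 × 10^-5 M
Al(OH)3(s) <=> Al^3+(aq) + 3 OH^-(aq), so Q = [Al^3+][OH^-]^3
Q = (1.335 × 10^-2)(1.870 x 10^-5)^3 = 8.73 x 10^-17
Q > Ksp, so Al(OH)3 will precipitate.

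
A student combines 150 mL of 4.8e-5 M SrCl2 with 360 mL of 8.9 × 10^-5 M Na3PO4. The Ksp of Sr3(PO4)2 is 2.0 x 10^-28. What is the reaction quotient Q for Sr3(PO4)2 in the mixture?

Total volume = 150 + 360 = 510 mL.
[Sr^2+] = 4.8 × 10^-5 × (150/510) = 1.41 × 10^-5 M
[PO4^3-] = 8.9 × 10^-5 × (360/510) = 6.28 × 10^-5 M
Sr3(PO4)2(s) ⇌ 3 Sr^2+(aq) + 2 PO4^3-(aq), so Q = [Sr^2+]^3[PO4^3-]^2
Q = (1.41 x 10^-5)^3(6.28 x 10^-5)^2 = 1.1 × 10^-23
Q > Ksp, so Sr3(PO4)2 will precipitate.

1.1 × 10^-23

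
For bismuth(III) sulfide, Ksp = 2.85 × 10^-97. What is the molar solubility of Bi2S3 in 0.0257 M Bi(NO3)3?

Bi2S3(s) ⇌ 2 Bi^3+ + 3 S^2-
Ksp = [Bi^3+]^2[S^2-]^3
If s mol/L dissolves here, [Bi^3+] = 0.0257 + 2s ≈ 0.0257, [S^2-] = 3s (common-ion effect: Bi^3+ is already 0.0257 M).
Ksp ≈ (0.0257)^2 × (3s)^3
s = 2.52 × 10^-32 M
Check: 2s = 5.0 × 10^-32 ≪ 0.0257, so the approximation is valid.

s ≈ 2.52e-32 M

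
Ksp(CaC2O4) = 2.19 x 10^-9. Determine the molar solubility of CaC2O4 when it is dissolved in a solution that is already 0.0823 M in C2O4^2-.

s ≈ 2.66e-8 M

CaC2O4(s) <=> Ca^2+ + C2O4^2-
Ksp = [Ca^2+][C2O4^2-]
Let s = moles of CaC2O4 that dissolve per litre. [Ca^2+] = s, [C2O4^2-] = 0.0823 + s ≈ 0.0823 (Ksp is small, so little additional dissolves).
Ksp ≈ s × 0.0823
s = 2.66 × 10^-8 M
Check: s = 2.7 × 10^-8 ≪ 0.0823, so the approximation is valid.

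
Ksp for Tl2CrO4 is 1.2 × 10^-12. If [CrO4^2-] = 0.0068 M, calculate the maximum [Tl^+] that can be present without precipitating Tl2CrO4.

Tl2CrO4(s) <=> 2 Tl^+(aq) + CrO4^2-(aq)
Ksp = [Tl^+]^2[CrO4^2-]
Precipitation begins when Q = Ksp. With [CrO4^2-] = 0.0068 M:
1.2 × 10^-12 = (0.0068) × [Tl^+]^2
[Tl^+] = (1.2 × 10^-12 / 6.8 × 10^-3)^(1/2) = 1.3 x 10^-5 M

[Tl^+] ≈ 1.3 x 10^-5 M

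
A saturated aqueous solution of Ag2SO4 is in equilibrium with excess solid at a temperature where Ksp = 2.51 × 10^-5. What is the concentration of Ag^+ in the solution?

[Ag^+] ≈ 3.69e-2 M

Ag2SO4(s) ⇌ 2 Ag^+(aq) + SO4^2-(aq)
Ksp = [Ag^+]^2[SO4^2-]
If s mol/L of Ag2SO4 dissolves, [Ag^+] = 2s and [SO4^2-] = s.
Substituting: Ksp = (2s)^2s = 4s^3
Solving, s = (2.51 × 10^-5/4)^(1/3) = 1.844 × 10^-2 M
[Ag^+] = 2s = 3.69 × 10^-2 M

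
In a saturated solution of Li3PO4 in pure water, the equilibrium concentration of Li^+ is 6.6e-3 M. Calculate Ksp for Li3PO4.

6.3e-10

Li3PO4(s) ⇌ 3 Li^+ + PO4^3-
Stoichiometry gives [PO4^3-] = (1/3)[Li^+] = 2.20 x 10^-3 M.
Ksp = [Li^+]^3[PO4^3-]
Ksp = (6.6 × 10^-3)^3 × 2.20 x 10^-3 = 6.3 × 10^-10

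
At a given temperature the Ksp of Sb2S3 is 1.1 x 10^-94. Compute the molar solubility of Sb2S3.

6.3e-20 M

Sb2S3(s) ⇌ 2 Sb^3+ + 3 S^2-
Ksp = [Sb^3+]^2[S^2-]^3
For each mole of Sb2S3 that dissolves: [Sb^3+] = 2s, [S^2-] = 3s.
So Ksp = (2s)^2 × (3s)^3 = 108s^5
Solving, s = (1.1 x 10^-94/108)^(1/5) = 6.3 × 10^-20 M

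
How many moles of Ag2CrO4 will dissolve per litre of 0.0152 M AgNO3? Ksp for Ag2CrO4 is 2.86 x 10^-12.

Ag2CrO4(s) ⇌ 2 Ag^+ + CrO4^2-
Ksp = [Ag^+]^2[CrO4^2-]
If s mol/L dissolves here, [Ag^+] = 0.0152 + 2s ≈ 0.0152, [CrO4^2-] = s (common-ion effect: Ag^+ is already 0.0152 M).
Ksp ≈ (0.0152)^2 × s
s = 1.24 x 10^-8 M
Check: 2s = 2.5 x 10^-8 ≪ 0.0152, so the approximation is valid.

s ≈ 1.24 × 10^-8 M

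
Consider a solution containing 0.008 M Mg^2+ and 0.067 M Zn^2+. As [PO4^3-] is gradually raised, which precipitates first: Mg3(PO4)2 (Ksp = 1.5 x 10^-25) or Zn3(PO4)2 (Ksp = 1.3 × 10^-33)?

Precipitation of each salt starts when its ion product equals its Ksp.
For Mg3(PO4)2: 1.5 x 10^-25 = (0.008)^3 × [PO4^3-]^2  ⇒  [PO4^3-] = 5.4 × 10^-10 M.
For Zn3(PO4)2: 1.3 × 10^-33 = (0.067)^3 × [PO4^3-]^2  ⇒  [PO4^3-] = 2.1 x 10^-15 M.
The salt with the lower threshold [PO4^3-] precipitates first: Zn3(PO4)2.

Zn3(PO4)2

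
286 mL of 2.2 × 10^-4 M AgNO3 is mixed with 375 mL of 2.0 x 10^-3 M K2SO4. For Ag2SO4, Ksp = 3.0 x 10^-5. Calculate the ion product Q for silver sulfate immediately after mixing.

Total volume = 286 + 375 = 661 mL.
[Ag^+] = 2.2 × 10^-4 × (286/661) = 9.52 × 10^-5 M
[SO4^2-] = 2.0 × 10^-3 × (375/661) = 1.13 × 10^-3 M
Ag2SO4(s) ⇌ 2 Ag^+ + SO4^2-, so Q = [Ag^+]^2[SO4^2-]
Q = (9.52 x 10^-5)^2(1.13 x 10^-3) = 1.0 × 10^-11
Q < Ksp, so no precipitate of Ag2SO4 forms.

1.0 × 10^-11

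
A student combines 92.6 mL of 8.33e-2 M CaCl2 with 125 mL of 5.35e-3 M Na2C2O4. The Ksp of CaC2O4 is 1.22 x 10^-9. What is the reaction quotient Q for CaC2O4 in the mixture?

Total volume = 92.6 + 125 = 217.6 mL.
[Ca^2+] = 8.33 × 10^-2 × (92.6/217.6) = 3.545 × 10^-2 M
[C2O4^2-] = 5.35 x 10^-3 × (125/217.6) = 3.073 x 10^-3 M
CaC2O4(s) ⇌ Ca^2+ + C2O4^2-, so Q = [Ca^2+][C2O4^2-]
Q = (3.545 × 10^-2)(3.073 × 10^-3) = 1.09 × 10^-4
Q > Ksp, so CaC2O4 will precipitate.

Q = 1.09 × 10^-4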